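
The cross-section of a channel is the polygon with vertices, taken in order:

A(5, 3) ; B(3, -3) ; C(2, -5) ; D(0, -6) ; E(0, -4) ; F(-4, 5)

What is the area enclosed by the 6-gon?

Apply the shoelace formula: 2A = Σ (x_i·y_{i+1} − x_{i+1}·y_i), indices taken mod 6.
Cross-terms: -24, -9, -12, 0, -16, -37  ⇒  Σ = -98
Area = |Σ|/2 = 49.

49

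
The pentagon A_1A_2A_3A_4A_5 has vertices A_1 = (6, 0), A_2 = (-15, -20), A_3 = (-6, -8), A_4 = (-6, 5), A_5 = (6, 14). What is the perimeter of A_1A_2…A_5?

|A_1A_2| = √((-21)² + (-20)²) = √841 = 29
|A_2A_3| = √((9)² + (12)²) = √225 = 15
|A_3A_4| = √((0)² + (13)²) = √169 = 13
|A_4A_5| = √((12)² + (9)²) = √225 = 15
|A_5A_1| = √((0)² + (-14)²) = √196 = 14
Perimeter = 29 + 15 + 13 + 15 + 14 = 86.

86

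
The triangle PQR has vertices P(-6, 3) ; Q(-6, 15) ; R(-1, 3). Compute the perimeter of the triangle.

|PQ| = √((0)² + (12)²) = √144 = 12
|QR| = √((5)² + (-12)²) = √169 = 13
|RP| = √((-5)² + (0)²) = √25 = 5
Perimeter = 12 + 13 + 5 = 30.

30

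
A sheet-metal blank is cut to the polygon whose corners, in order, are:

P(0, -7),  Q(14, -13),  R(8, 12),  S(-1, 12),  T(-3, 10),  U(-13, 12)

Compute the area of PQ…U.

344.5

P→Q: (0)(-13) − (14)(-7) = 98
Q→R: (14)(12) − (8)(-13) = 272
R→S: (8)(12) − (-1)(12) = 108
S→T: (-1)(10) − (-3)(12) = 26
T→U: (-3)(12) − (-13)(10) = 94
U→P: (-13)(-7) − (0)(12) = 91
Σ = 689
Area = |Σ|/2 = 344.5.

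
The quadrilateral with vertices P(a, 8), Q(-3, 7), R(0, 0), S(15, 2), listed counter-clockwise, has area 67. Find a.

-2

Write out the shoelace sum; only the two edges meeting at P involve a:
2·Area = [(15·8 − a·2) + (a·7 − (-3)·8)] + 0
       = 5·a + 144 = 134
⇒ a = -2.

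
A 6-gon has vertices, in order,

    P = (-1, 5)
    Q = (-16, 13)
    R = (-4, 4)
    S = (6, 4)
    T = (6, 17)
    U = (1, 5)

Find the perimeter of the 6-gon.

70

|PQ| = √((-15)² + (8)²) = √289 = 17
|QR| = √((12)² + (-9)²) = √225 = 15
|RS| = √((10)² + (0)²) = √100 = 10
|ST| = √((0)² + (13)²) = √169 = 13
|TU| = √((-5)² + (-12)²) = √169 = 13
|UP| = √((-2)² + (0)²) = √4 = 2
Perimeter = 17 + 15 + 10 + 13 + 13 + 2 = 70.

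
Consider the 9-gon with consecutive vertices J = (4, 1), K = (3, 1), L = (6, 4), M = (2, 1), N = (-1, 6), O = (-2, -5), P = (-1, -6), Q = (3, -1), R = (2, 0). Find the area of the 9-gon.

32.5

Apply the surveyor's formula: 2A = Σ (x_i·y_{i+1} − x_{i+1}·y_i), indices taken mod 9.
Σ = (1) + (6) + (-2) + (13) + (17) + (7) + (19) + (2) + (2) = 65
Area = |Σ|/2 = 32.5.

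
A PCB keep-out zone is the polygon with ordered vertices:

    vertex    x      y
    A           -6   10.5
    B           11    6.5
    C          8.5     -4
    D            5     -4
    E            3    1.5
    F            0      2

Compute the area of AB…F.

115.125

Σ = (-154.5) + (-99.25) + (-14) + (19.5) + (6) + (12) = -230.25
Area = |Σ|/2 = 115.125.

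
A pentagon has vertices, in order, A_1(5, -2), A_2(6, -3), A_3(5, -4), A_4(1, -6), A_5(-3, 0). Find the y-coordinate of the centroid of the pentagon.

Apply the shoelace (surveyor's) formula. First the cross-terms c_i = x_i·y_{i+1} − x_{i+1}·y_i:
  -3, -9, -26, -18, 6  ⇒  2A = -50, A = -25.
Then Σ (y_i + y_{i+1})·c_i = 434, so ȳ = 434 / (6·(-25)) = -217/75.

-217/75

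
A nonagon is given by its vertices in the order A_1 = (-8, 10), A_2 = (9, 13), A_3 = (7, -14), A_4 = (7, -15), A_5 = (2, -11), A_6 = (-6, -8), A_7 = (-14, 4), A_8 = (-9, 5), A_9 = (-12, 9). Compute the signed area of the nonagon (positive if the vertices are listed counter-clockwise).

-393

Apply Gauss's area formula: 2A = Σ (x_i·y_{i+1} − x_{i+1}·y_i), indices taken mod 9.
A_1→A_2: (-8)(13) − (9)(10) = -194
A_2→A_3: (9)(-14) − (7)(13) = -217
A_3→A_4: (7)(-15) − (7)(-14) = -7
A_4→A_5: (7)(-11) − (2)(-15) = -47
A_5→A_6: (2)(-8) − (-6)(-11) = -82
A_6→A_7: (-6)(4) − (-14)(-8) = -136
A_7→A_8: (-14)(5) − (-9)(4) = -34
A_8→A_9: (-9)(9) − (-12)(5) = -21
A_9→A_1: (-12)(10) − (-8)(9) = -48
Σ = -786
Signed area = Σ/2 = -393 (negative ⇒ clockwise traversal).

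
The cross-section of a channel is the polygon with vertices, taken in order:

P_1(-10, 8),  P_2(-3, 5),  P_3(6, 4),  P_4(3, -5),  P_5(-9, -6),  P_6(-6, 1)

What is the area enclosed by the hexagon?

128

Apply Gauss's area formula: 2A = Σ (x_i·y_{i+1} − x_{i+1}·y_i), indices taken mod 6.
P_1→P_2: (-10)(5) − (-3)(8) = -26
P_2→P_3: (-3)(4) − (6)(5) = -42
P_3→P_4: (6)(-5) − (3)(4) = -42
P_4→P_5: (3)(-6) − (-9)(-5) = -63
P_5→P_6: (-9)(1) − (-6)(-6) = -45
P_6→P_1: (-6)(8) − (-10)(1) = -38
Σ = -256
Area = |Σ|/2 = 128.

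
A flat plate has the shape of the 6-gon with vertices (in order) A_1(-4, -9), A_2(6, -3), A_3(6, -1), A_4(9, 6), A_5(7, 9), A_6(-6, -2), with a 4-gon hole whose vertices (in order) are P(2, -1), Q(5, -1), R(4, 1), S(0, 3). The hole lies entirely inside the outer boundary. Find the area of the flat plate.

115

Outer boundary:
Apply the shoelace (surveyor's) formula: 2A = Σ (x_i·y_{i+1} − x_{i+1}·y_i), indices taken mod 6.
Cross-terms: 66, 12, 45, 39, 40, 46  ⇒  Σ = 248
Area = |Σ|/2 = 124.
Hole:
Cross-terms: 3, 9, 12, -6  ⇒  Σ = 18
Area = |Σ|/2 = 9.
Net area = 124 − 9 = 115.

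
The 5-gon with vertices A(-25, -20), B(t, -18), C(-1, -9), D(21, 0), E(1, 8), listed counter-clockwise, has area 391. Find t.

Write out the shoelace sum; only the two edges meeting at B involve t:
2·Area = [((-25)·(-18) − t·(-20)) + (t·(-9) − (-1)·(-18))] + 537
       = 11·t + 969 = 782
⇒ t = -17.

-17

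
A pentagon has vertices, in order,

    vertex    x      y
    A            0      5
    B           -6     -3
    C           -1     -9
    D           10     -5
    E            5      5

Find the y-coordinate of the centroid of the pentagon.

-136/69

Apply Gauss's area formula. First the cross-terms c_i = x_i·y_{i+1} − x_{i+1}·y_i:
  30, 51, 95, 75, 25  ⇒  2A = 276, A = 138.
Then Σ (y_i + y_{i+1})·c_i = -1632, so ȳ = -1632 / (6·138) = -136/69.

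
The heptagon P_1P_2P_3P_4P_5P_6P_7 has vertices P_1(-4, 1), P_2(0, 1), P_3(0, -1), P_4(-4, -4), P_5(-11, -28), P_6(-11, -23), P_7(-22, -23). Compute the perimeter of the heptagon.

|P_1P_2| = √((4)² + (0)²) = √16 = 4
|P_2P_3| = √((0)² + (-2)²) = √4 = 2
|P_3P_4| = √((-4)² + (-3)²) = √25 = 5
|P_4P_5| = √((-7)² + (-24)²) = √625 = 25
|P_5P_6| = √((0)² + (5)²) = √25 = 5
|P_6P_7| = √((-11)² + (0)²) = √121 = 11
|P_7P_1| = √((18)² + (24)²) = √900 = 30
Perimeter = 4 + 2 + 5 + 25 + 5 + 11 + 30 = 82.

82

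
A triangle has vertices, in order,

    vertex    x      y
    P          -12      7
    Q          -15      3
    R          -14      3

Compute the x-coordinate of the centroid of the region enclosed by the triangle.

Apply the shoelace (surveyor's) formula. First the cross-terms c_i = x_i·y_{i+1} − x_{i+1}·y_i:
  69, -3, -62  ⇒  2A = 4, A = 2.
Then Σ (x_i + x_{i+1})·c_i = -164, so x̄ = -164 / (6·2) = -41/3.

-41/3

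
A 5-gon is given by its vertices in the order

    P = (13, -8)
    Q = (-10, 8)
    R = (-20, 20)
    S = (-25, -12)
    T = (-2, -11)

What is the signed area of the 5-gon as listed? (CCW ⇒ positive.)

567

Σ = (24) + (-40) + (740) + (251) + (159) = 1134
Signed area = Σ/2 = 567 (positive ⇒ counter-clockwise traversal).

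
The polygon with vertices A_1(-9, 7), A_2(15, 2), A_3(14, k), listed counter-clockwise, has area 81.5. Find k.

9

The doubled signed area Σ (x_i y_{i+1} − x_{i+1} y_i) is linear in k.
With k=0 it equals -53; the coefficient of k is 24 (from the two edges through A_3).
So 24·k + -53 = 2·81.5 = 163 ⇒ k = 9.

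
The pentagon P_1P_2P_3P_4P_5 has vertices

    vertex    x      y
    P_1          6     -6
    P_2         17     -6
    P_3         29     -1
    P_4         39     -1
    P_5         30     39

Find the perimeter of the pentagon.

126

|P_1P_2| = √((11)² + (0)²) = √121 = 11
|P_2P_3| = √((12)² + (5)²) = √169 = 13
|P_3P_4| = √((10)² + (0)²) = √100 = 10
|P_4P_5| = √((-9)² + (40)²) = √1681 = 41
|P_5P_1| = √((-24)² + (-45)²) = √2601 = 51
Perimeter = 11 + 13 + 10 + 41 + 51 = 126.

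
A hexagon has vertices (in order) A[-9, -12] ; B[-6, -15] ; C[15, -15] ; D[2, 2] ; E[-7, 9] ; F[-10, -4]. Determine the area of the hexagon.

Apply the surveyor's formula: 2A = Σ (x_i·y_{i+1} − x_{i+1}·y_i), indices taken mod 6.
Cross-terms: 63, 315, 60, 32, 118, 84  ⇒  Σ = 672
Area = |Σ|/2 = 336.

336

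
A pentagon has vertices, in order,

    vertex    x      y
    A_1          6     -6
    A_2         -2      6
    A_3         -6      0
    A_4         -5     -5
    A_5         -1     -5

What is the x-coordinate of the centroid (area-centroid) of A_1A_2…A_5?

-77/73

Apply Gauss's area formula. First the cross-terms c_i = x_i·y_{i+1} − x_{i+1}·y_i:
  24, 36, 30, 20, 36  ⇒  2A = 146, A = 73.
Then Σ (x_i + x_{i+1})·c_i = -462, so x̄ = -462 / (6·73) = -77/73.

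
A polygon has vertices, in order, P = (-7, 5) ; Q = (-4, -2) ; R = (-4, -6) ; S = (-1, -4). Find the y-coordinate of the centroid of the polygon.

Apply the surveyor's formula. First the cross-terms c_i = x_i·y_{i+1} − x_{i+1}·y_i:
  34, 16, 10, -33  ⇒  2A = 27, A = 13.5.
Then Σ (y_i + y_{i+1})·c_i = -159, so ȳ = -159 / (6·13.5) = -53/27.

-53/27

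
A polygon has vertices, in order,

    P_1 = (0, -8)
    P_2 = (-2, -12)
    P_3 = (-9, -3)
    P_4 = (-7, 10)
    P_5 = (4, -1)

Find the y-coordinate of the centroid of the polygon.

-76/63

Apply the shoelace formula. First the cross-terms c_i = x_i·y_{i+1} − x_{i+1}·y_i:
  -16, -102, -111, -33, -32  ⇒  2A = -294, A = -147.
Then Σ (y_i + y_{i+1})·c_i = 1064, so ȳ = 1064 / (6·(-147)) = -76/63.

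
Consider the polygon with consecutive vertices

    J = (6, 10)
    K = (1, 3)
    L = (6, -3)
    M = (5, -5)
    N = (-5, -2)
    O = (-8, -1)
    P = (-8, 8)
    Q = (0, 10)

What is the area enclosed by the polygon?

Apply the shoelace formula: 2A = Σ (x_i·y_{i+1} − x_{i+1}·y_i), indices taken mod 8.
Σ = (8) + (-21) + (-15) + (-35) + (-11) + (-72) + (-80) + (-60) = -286
Area = |Σ|/2 = 143.

143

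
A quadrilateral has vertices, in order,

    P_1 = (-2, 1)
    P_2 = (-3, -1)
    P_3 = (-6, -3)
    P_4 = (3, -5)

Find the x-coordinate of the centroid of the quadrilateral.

-22/15

Apply the surveyor's formula. First the cross-terms c_i = x_i·y_{i+1} − x_{i+1}·y_i:
  5, 3, 39, -7  ⇒  2A = 40, A = 20.
Then Σ (x_i + x_{i+1})·c_i = -176, so x̄ = -176 / (6·20) = -22/15.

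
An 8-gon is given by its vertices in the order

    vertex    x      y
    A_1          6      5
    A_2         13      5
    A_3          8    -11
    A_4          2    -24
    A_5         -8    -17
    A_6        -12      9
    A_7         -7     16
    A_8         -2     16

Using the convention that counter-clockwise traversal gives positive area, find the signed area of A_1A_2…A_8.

-602.5

Apply the shoelace (surveyor's) formula: 2A = Σ (x_i·y_{i+1} − x_{i+1}·y_i), indices taken mod 8.
Σ = (-35) + (-183) + (-170) + (-226) + (-276) + (-129) + (-80) + (-106) = -1205
Signed area = Σ/2 = -602.5 (negative ⇒ clockwise traversal).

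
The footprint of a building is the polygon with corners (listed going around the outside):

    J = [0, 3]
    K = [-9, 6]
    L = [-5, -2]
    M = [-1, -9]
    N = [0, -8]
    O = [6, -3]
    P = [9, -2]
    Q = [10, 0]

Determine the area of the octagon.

Apply Gauss's area formula: 2A = Σ (x_i·y_{i+1} − x_{i+1}·y_i), indices taken mod 8.
J→K: (0)(6) − (-9)(3) = 27
K→L: (-9)(-2) − (-5)(6) = 48
L→M: (-5)(-9) − (-1)(-2) = 43
M→N: (-1)(-8) − (0)(-9) = 8
N→O: (0)(-3) − (6)(-8) = 48
O→P: (6)(-2) − (9)(-3) = 15
P→Q: (9)(0) − (10)(-2) = 20
Q→J: (10)(3) − (0)(0) = 30
Σ = 239
Area = |Σ|/2 = 119.5.

119.5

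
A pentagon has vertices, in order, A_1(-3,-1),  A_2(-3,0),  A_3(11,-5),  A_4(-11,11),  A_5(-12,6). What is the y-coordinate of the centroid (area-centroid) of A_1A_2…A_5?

Apply the shoelace formula. First the cross-terms c_i = x_i·y_{i+1} − x_{i+1}·y_i:
  -3, 15, 66, 66, 30  ⇒  2A = 174, A = 87.
Then Σ (y_i + y_{i+1})·c_i = 1596, so ȳ = 1596 / (6·87) = 266/87.

266/87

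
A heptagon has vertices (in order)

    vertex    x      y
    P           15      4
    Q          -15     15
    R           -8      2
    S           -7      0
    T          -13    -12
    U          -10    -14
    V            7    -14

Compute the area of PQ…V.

505.5

Apply the surveyor's formula: 2A = Σ (x_i·y_{i+1} − x_{i+1}·y_i), indices taken mod 7.
Σ = (285) + (90) + (14) + (84) + (62) + (238) + (238) = 1011
Area = |Σ|/2 = 505.5.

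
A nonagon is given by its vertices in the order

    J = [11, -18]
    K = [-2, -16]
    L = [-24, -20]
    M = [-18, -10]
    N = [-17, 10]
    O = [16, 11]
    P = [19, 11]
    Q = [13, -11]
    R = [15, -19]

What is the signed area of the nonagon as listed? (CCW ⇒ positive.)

Apply the shoelace formula: 2A = Σ (x_i·y_{i+1} − x_{i+1}·y_i), indices taken mod 9.
Σ = (-212) + (-344) + (-120) + (-350) + (-347) + (-33) + (-352) + (-82) + (-61) = -1901
Signed area = Σ/2 = -950.5 (negative ⇒ clockwise traversal).

-950.5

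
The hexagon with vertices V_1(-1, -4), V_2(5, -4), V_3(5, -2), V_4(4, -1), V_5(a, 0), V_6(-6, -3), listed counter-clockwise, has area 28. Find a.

The doubled signed area Σ (x_i y_{i+1} − x_{i+1} y_i) is linear in a.
With a=0 it equals 58; the coefficient of a is -2 (from the two edges through V_5).
So -2·a + 58 = 2·28 = 56 ⇒ a = 1.

1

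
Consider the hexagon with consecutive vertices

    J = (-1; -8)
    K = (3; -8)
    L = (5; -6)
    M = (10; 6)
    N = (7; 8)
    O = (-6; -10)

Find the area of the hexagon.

Apply Gauss's area formula: 2A = Σ (x_i·y_{i+1} − x_{i+1}·y_i), indices taken mod 6.
Cross-terms: 32, 22, 90, 38, -22, 38  ⇒  Σ = 198
Area = |Σ|/2 = 99.

99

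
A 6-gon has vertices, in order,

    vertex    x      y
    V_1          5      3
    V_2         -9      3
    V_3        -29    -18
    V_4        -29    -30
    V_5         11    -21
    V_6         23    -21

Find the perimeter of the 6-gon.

138

|V_1V_2| = √((-14)² + (0)²) = √196 = 14
|V_2V_3| = √((-20)² + (-21)²) = √841 = 29
|V_3V_4| = √((0)² + (-12)²) = √144 = 12
|V_4V_5| = √((40)² + (9)²) = √1681 = 41
|V_5V_6| = √((12)² + (0)²) = √144 = 12
|V_6V_1| = √((-18)² + (24)²) = √900 = 30
Perimeter = 14 + 29 + 12 + 41 + 12 + 30 = 138.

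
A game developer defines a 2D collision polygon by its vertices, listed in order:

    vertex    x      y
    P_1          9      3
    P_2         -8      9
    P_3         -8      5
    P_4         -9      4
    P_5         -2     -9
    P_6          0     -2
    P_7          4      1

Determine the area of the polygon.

127

Apply the surveyor's formula: 2A = Σ (x_i·y_{i+1} − x_{i+1}·y_i), indices taken mod 7.
P_1→P_2: (9)(9) − (-8)(3) = 105
P_2→P_3: (-8)(5) − (-8)(9) = 32
P_3→P_4: (-8)(4) − (-9)(5) = 13
P_4→P_5: (-9)(-9) − (-2)(4) = 89
P_5→P_6: (-2)(-2) − (0)(-9) = 4
P_6→P_7: (0)(1) − (4)(-2) = 8
P_7→P_1: (4)(3) − (9)(1) = 3
Σ = 254
Area = |Σ|/2 = 127.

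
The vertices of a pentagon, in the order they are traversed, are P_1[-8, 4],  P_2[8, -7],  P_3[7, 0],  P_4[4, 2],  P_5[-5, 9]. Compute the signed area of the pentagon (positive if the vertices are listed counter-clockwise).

92.5

P_1→P_2: (-8)(-7) − (8)(4) = 24
P_2→P_3: (8)(0) − (7)(-7) = 49
P_3→P_4: (7)(2) − (4)(0) = 14
P_4→P_5: (4)(9) − (-5)(2) = 46
P_5→P_1: (-5)(4) − (-8)(9) = 52
Σ = 185
Signed area = Σ/2 = 92.5 (positive ⇒ counter-clockwise traversal).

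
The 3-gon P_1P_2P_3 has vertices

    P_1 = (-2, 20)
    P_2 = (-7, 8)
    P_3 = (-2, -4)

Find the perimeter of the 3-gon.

50

|P_1P_2| = √((-5)² + (-12)²) = √169 = 13
|P_2P_3| = √((5)² + (-12)²) = √169 = 13
|P_3P_1| = √((0)² + (24)²) = √576 = 24
Perimeter = 13 + 13 + 24 = 50.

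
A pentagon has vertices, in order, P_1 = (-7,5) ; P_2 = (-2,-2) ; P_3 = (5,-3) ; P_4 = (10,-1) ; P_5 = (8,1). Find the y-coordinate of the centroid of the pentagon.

29/65

Apply the shoelace formula. First the cross-terms c_i = x_i·y_{i+1} − x_{i+1}·y_i:
  24, 16, 25, 18, 47  ⇒  2A = 130, A = 65.
Then Σ (y_i + y_{i+1})·c_i = 174, so ȳ = 174 / (6·65) = 29/65.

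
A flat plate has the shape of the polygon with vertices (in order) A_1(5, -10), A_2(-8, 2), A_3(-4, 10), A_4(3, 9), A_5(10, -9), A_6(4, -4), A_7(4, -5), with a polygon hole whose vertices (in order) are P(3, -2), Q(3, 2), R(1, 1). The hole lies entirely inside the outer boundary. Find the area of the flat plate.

Outer boundary:
Σ = (-70) + (-72) + (-66) + (-117) + (-4) + (-4) + (-15) = -348
Area = |Σ|/2 = 174.
Hole:
Apply Gauss's area formula: 2A = Σ (x_i·y_{i+1} − x_{i+1}·y_i), indices taken mod 3.
Σ = (12) + (1) + (-5) = 8
Area = |Σ|/2 = 4.
Net area = 174 − 4 = 170.

170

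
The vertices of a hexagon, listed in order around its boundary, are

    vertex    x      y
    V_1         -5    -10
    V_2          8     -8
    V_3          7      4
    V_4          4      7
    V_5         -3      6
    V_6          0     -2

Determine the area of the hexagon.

Apply the shoelace formula: 2A = Σ (x_i·y_{i+1} − x_{i+1}·y_i), indices taken mod 6.
V_1→V_2: (-5)(-8) − (8)(-10) = 120
V_2→V_3: (8)(4) − (7)(-8) = 88
V_3→V_4: (7)(7) − (4)(4) = 33
V_4→V_5: (4)(6) − (-3)(7) = 45
V_5→V_6: (-3)(-2) − (0)(6) = 6
V_6→V_1: (0)(-10) − (-5)(-2) = -10
Σ = 282
Area = |Σ|/2 = 141.

141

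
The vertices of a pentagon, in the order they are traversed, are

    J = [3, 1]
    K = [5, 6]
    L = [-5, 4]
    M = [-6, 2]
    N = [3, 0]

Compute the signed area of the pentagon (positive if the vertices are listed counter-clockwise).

37

J→K: (3)(6) − (5)(1) = 13
K→L: (5)(4) − (-5)(6) = 50
L→M: (-5)(2) − (-6)(4) = 14
M→N: (-6)(0) − (3)(2) = -6
N→J: (3)(1) − (3)(0) = 3
Σ = 74
Signed area = Σ/2 = 37 (positive ⇒ counter-clockwise traversal).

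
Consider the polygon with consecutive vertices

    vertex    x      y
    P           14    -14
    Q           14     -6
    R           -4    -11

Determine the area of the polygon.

72

Apply Gauss's area formula: 2A = Σ (x_i·y_{i+1} − x_{i+1}·y_i), indices taken mod 3.
Cross-terms: 112, -178, 210  ⇒  Σ = 144
Area = |Σ|/2 = 72.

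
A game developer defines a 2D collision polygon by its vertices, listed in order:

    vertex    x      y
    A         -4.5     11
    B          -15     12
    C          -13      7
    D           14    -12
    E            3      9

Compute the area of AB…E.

Σ = (111) + (51) + (58) + (162) + (73.5) = 455.5
Area = |Σ|/2 = 227.75.

227.75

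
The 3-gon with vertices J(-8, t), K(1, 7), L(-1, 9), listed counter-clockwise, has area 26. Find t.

The doubled signed area Σ (x_i y_{i+1} − x_{i+1} y_i) is linear in t.
With t=0 it equals 32; the coefficient of t is -2 (from the two edges through J).
So -2·t + 32 = 2·26 = 52 ⇒ t = -10.

-10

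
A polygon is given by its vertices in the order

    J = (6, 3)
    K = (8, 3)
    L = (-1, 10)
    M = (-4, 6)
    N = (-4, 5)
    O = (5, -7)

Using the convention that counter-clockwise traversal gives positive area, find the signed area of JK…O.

87.5

Apply the shoelace (surveyor's) formula: 2A = Σ (x_i·y_{i+1} − x_{i+1}·y_i), indices taken mod 6.
Cross-terms: -6, 83, 34, 4, 3, 57  ⇒  Σ = 175
Signed area = Σ/2 = 87.5 (positive ⇒ counter-clockwise traversal).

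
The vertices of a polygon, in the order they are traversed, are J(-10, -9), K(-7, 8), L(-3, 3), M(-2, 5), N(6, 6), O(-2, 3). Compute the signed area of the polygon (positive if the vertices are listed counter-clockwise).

Σ = (-143) + (3) + (-9) + (-42) + (30) + (48) = -113
Signed area = Σ/2 = -56.5 (negative ⇒ clockwise traversal).

-56.5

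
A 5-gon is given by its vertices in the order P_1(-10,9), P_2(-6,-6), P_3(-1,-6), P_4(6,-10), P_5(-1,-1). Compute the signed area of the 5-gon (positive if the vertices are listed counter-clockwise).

Cross-terms: 114, 30, 46, -16, -19  ⇒  Σ = 155
Signed area = Σ/2 = 77.5 (positive ⇒ counter-clockwise traversal).

77.5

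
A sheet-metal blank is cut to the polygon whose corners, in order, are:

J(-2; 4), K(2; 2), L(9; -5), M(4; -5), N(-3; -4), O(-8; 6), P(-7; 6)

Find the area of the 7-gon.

Apply the shoelace formula: 2A = Σ (x_i·y_{i+1} − x_{i+1}·y_i), indices taken mod 7.
Σ = (-12) + (-28) + (-25) + (-31) + (-50) + (-6) + (-16) = -168
Area = |Σ|/2 = 84.

84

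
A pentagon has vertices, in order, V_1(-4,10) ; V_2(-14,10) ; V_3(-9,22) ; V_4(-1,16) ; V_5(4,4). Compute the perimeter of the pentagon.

|V_1V_2| = √((-10)² + (0)²) = √100 = 10
|V_2V_3| = √((5)² + (12)²) = √169 = 13
|V_3V_4| = √((8)² + (-6)²) = √100 = 10
|V_4V_5| = √((5)² + (-12)²) = √169 = 13
|V_5V_1| = √((-8)² + (6)²) = √100 = 10
Perimeter = 10 + 13 + 10 + 13 + 10 = 56.

56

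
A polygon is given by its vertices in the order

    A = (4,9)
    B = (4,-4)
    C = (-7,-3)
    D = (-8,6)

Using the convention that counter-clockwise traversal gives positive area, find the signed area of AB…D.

-127

Apply the surveyor's formula: 2A = Σ (x_i·y_{i+1} − x_{i+1}·y_i), indices taken mod 4.
Σ = (-52) + (-40) + (-66) + (-96) = -254
Signed area = Σ/2 = -127 (negative ⇒ clockwise traversal).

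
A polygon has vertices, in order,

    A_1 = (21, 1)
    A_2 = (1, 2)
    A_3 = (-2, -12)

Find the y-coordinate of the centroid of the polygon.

-3

Apply Gauss's area formula. First the cross-terms c_i = x_i·y_{i+1} − x_{i+1}·y_i:
  41, -8, 250  ⇒  2A = 283, A = 141.5.
Then Σ (y_i + y_{i+1})·c_i = -2547, so ȳ = -2547 / (6·141.5) = -3.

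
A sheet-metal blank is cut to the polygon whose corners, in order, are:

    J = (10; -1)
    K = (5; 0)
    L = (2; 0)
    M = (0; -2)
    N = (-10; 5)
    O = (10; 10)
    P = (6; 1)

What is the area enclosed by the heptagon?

117.5

Apply Gauss's area formula: 2A = Σ (x_i·y_{i+1} − x_{i+1}·y_i), indices taken mod 7.
Σ = (5) + (0) + (-4) + (-20) + (-150) + (-50) + (-16) = -235
Area = |Σ|/2 = 117.5.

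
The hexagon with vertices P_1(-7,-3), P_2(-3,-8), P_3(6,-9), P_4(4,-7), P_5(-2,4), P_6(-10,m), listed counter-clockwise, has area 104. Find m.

4

The doubled signed area Σ (x_i y_{i+1} − x_{i+1} y_i) is linear in m.
With m=0 it equals 188; the coefficient of m is 5 (from the two edges through P_6).
So 5·m + 188 = 2·104 = 208 ⇒ m = 4.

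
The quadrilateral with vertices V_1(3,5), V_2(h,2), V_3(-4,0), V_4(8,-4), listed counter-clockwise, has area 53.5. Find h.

The doubled signed area Σ (x_i y_{i+1} − x_{i+1} y_i) is linear in h.
With h=0 it equals 82; the coefficient of h is -5 (from the two edges through V_2).
So -5·h + 82 = 2·53.5 = 107 ⇒ h = -5.

-5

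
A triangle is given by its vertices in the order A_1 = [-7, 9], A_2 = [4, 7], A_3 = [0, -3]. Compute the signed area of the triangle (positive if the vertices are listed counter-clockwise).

Apply the shoelace formula: 2A = Σ (x_i·y_{i+1} − x_{i+1}·y_i), indices taken mod 3.
Σ = (-85) + (-12) + (-21) = -118
Signed area = Σ/2 = -59 (negative ⇒ clockwise traversal).

-59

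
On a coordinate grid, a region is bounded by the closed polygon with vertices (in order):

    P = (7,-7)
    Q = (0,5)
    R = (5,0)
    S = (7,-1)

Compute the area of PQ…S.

18.5

Apply the shoelace (surveyor's) formula: 2A = Σ (x_i·y_{i+1} − x_{i+1}·y_i), indices taken mod 4.
Σ = (35) + (-25) + (-5) + (-42) = -37
Area = |Σ|/2 = 18.5.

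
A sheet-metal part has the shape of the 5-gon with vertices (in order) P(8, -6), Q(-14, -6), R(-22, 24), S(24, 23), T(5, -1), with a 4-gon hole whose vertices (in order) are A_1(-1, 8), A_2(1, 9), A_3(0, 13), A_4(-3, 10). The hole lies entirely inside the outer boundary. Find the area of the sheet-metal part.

Outer boundary:
Apply the surveyor's formula: 2A = Σ (x_i·y_{i+1} − x_{i+1}·y_i), indices taken mod 5.
Cross-terms: -132, -468, -1082, -139, -22  ⇒  Σ = -1843
Area = |Σ|/2 = 921.5.
Hole:
Apply the surveyor's formula: 2A = Σ (x_i·y_{i+1} − x_{i+1}·y_i), indices taken mod 4.
Σ = (-17) + (13) + (39) + (-14) = 21
Area = |Σ|/2 = 10.5.
Net area = 921.5 − 10.5 = 911.

911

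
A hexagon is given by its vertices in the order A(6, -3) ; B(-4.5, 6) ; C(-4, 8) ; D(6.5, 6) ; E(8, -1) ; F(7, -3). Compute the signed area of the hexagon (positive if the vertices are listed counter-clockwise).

Apply the shoelace (surveyor's) formula: 2A = Σ (x_i·y_{i+1} − x_{i+1}·y_i), indices taken mod 6.
Σ = (22.5) + (-12) + (-76) + (-54.5) + (-17) + (-3) = -140
Signed area = Σ/2 = -70 (negative ⇒ clockwise traversal).

-70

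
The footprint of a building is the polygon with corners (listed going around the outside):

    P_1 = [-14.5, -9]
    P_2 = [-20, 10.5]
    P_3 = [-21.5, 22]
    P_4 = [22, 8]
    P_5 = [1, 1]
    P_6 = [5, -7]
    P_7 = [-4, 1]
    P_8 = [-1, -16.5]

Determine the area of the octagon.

Apply the shoelace (surveyor's) formula: 2A = Σ (x_i·y_{i+1} − x_{i+1}·y_i), indices taken mod 8.
Σ = (-332.25) + (-214.25) + (-656) + (14) + (-12) + (-23) + (67) + (-230.25) = -1386.75
Area = |Σ|/2 = 693.375.

693.375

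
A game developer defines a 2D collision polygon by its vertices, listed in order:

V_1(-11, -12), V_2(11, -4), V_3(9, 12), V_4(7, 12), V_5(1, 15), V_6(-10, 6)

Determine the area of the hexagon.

Apply the shoelace formula: 2A = Σ (x_i·y_{i+1} − x_{i+1}·y_i), indices taken mod 6.
Σ = (176) + (168) + (24) + (93) + (156) + (186) = 803
Area = |Σ|/2 = 401.5.

401.5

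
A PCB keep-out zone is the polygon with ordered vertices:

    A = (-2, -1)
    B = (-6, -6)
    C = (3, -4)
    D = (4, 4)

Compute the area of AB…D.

Apply the shoelace (surveyor's) formula: 2A = Σ (x_i·y_{i+1} − x_{i+1}·y_i), indices taken mod 4.
A→B: (-2)(-6) − (-6)(-1) = 6
B→C: (-6)(-4) − (3)(-6) = 42
C→D: (3)(4) − (4)(-4) = 28
D→A: (4)(-1) − (-2)(4) = 4
Σ = 80
Area = |Σ|/2 = 40.

40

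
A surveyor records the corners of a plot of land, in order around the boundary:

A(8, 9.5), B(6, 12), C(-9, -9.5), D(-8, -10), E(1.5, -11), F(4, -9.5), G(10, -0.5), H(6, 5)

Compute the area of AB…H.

199.875

Cross-terms: 39, 51, 14, 103, 29.75, 93, 53, 17  ⇒  Σ = 399.75
Area = |Σ|/2 = 199.875.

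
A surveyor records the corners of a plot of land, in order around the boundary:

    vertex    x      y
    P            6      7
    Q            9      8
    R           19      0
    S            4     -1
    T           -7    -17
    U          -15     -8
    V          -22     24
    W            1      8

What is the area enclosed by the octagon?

Σ = (-15) + (-152) + (-19) + (-75) + (-199) + (-536) + (-200) + (-41) = -1237
Area = |Σ|/2 = 618.5.

618.5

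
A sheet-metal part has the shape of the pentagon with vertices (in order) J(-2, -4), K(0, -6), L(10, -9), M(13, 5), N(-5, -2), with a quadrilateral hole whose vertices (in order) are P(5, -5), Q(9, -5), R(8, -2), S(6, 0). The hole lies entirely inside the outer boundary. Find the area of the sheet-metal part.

115

Outer boundary:
Apply the surveyor's formula: 2A = Σ (x_i·y_{i+1} − x_{i+1}·y_i), indices taken mod 5.
Σ = (12) + (60) + (167) + (-1) + (16) = 254
Area = |Σ|/2 = 127.
Hole:
P→Q: (5)(-5) − (9)(-5) = 20
Q→R: (9)(-2) − (8)(-5) = 22
R→S: (8)(0) − (6)(-2) = 12
S→P: (6)(-5) − (5)(0) = -30
Σ = 24
Area = |Σ|/2 = 12.
Net area = 127 − 12 = 115.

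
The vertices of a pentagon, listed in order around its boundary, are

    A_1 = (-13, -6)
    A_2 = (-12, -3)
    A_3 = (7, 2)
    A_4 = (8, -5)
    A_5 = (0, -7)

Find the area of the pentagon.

A_1→A_2: (-13)(-3) − (-12)(-6) = -33
A_2→A_3: (-12)(2) − (7)(-3) = -3
A_3→A_4: (7)(-5) − (8)(2) = -51
A_4→A_5: (8)(-7) − (0)(-5) = -56
A_5→A_1: (0)(-6) − (-13)(-7) = -91
Σ = -234
Area = |Σ|/2 = 117.

117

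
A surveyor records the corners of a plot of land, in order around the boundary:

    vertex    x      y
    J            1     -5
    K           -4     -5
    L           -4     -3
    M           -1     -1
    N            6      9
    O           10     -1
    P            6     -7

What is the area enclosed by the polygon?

109

Apply the shoelace formula: 2A = Σ (x_i·y_{i+1} − x_{i+1}·y_i), indices taken mod 7.
J→K: (1)(-5) − (-4)(-5) = -25
K→L: (-4)(-3) − (-4)(-5) = -8
L→M: (-4)(-1) − (-1)(-3) = 1
M→N: (-1)(9) − (6)(-1) = -3
N→O: (6)(-1) − (10)(9) = -96
O→P: (10)(-7) − (6)(-1) = -64
P→J: (6)(-5) − (1)(-7) = -23
Σ = -218
Area = |Σ|/2 = 109.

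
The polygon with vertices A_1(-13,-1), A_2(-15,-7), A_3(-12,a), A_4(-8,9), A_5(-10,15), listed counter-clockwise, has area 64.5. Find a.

The doubled signed area Σ (x_i y_{i+1} − x_{i+1} y_i) is linear in a.
With a=0 it equals 59; the coefficient of a is -7 (from the two edges through A_3).
So -7·a + 59 = 2·64.5 = 129 ⇒ a = -10.

-10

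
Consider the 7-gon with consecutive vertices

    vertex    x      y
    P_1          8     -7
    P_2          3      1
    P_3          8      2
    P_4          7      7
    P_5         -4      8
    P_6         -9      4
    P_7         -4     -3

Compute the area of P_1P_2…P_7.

Apply the shoelace (surveyor's) formula: 2A = Σ (x_i·y_{i+1} − x_{i+1}·y_i), indices taken mod 7.
Σ = (29) + (-2) + (42) + (84) + (56) + (43) + (52) = 304
Area = |Σ|/2 = 152.

152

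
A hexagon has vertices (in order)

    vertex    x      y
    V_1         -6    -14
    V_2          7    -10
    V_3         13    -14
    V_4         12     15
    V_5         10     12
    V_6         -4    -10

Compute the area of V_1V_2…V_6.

245.5

Apply the shoelace (surveyor's) formula: 2A = Σ (x_i·y_{i+1} − x_{i+1}·y_i), indices taken mod 6.
Σ = (158) + (32) + (363) + (-6) + (-52) + (-4) = 491
Area = |Σ|/2 = 245.5.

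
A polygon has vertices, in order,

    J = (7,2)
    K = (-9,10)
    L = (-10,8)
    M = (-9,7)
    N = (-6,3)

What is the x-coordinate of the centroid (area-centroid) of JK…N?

Apply the shoelace (surveyor's) formula. First the cross-terms c_i = x_i·y_{i+1} − x_{i+1}·y_i:
  88, 28, 2, 15, -33  ⇒  2A = 100, A = 50.
Then Σ (x_i + x_{i+1})·c_i = -1004, so x̄ = -1004 / (6·50) = -251/75.

-251/75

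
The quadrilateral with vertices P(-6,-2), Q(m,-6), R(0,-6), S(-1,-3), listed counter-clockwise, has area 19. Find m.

-6

The doubled signed area Σ (x_i y_{i+1} − x_{i+1} y_i) is linear in m.
With m=0 it equals 14; the coefficient of m is -4 (from the two edges through Q).
So -4·m + 14 = 2·19 = 38 ⇒ m = -6.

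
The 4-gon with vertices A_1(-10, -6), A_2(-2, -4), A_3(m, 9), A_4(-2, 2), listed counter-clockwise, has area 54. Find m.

8

The doubled signed area Σ (x_i y_{i+1} − x_{i+1} y_i) is linear in m.
With m=0 it equals 60; the coefficient of m is 6 (from the two edges through A_3).
So 6·m + 60 = 2·54 = 108 ⇒ m = 8.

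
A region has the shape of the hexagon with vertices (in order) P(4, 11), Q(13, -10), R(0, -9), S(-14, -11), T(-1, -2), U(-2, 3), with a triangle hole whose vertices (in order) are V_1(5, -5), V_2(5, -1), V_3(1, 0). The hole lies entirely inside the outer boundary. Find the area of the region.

Outer boundary:
Apply the shoelace (surveyor's) formula: 2A = Σ (x_i·y_{i+1} − x_{i+1}·y_i), indices taken mod 6.
Cross-terms: -183, -117, -126, 17, -7, -34  ⇒  Σ = -450
Area = |Σ|/2 = 225.
Hole:
Apply Gauss's area formula: 2A = Σ (x_i·y_{i+1} − x_{i+1}·y_i), indices taken mod 3.
Σ = (20) + (1) + (-5) = 16
Area = |Σ|/2 = 8.
Net area = 225 − 8 = 217.

217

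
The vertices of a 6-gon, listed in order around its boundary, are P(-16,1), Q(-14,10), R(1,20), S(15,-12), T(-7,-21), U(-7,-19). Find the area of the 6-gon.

Apply the surveyor's formula: 2A = Σ (x_i·y_{i+1} − x_{i+1}·y_i), indices taken mod 6.
P→Q: (-16)(10) − (-14)(1) = -146
Q→R: (-14)(20) − (1)(10) = -290
R→S: (1)(-12) − (15)(20) = -312
S→T: (15)(-21) − (-7)(-12) = -399
T→U: (-7)(-19) − (-7)(-21) = -14
U→P: (-7)(1) − (-16)(-19) = -311
Σ = -1472
Area = |Σ|/2 = 736.

736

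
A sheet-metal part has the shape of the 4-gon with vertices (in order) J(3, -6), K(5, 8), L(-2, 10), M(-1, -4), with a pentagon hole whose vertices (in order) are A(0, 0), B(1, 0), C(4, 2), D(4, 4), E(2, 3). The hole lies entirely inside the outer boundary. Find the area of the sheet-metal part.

71

Outer boundary:
Σ = (54) + (66) + (18) + (18) = 156
Area = |Σ|/2 = 78.
Hole:
Apply the surveyor's formula: 2A = Σ (x_i·y_{i+1} − x_{i+1}·y_i), indices taken mod 5.
Σ = (0) + (2) + (8) + (4) + (0) = 14
Area = |Σ|/2 = 7.
Net area = 78 − 7 = 71.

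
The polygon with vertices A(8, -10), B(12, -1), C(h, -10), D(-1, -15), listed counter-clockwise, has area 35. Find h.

3

The doubled signed area Σ (x_i y_{i+1} − x_{i+1} y_i) is linear in h.
With h=0 it equals 112; the coefficient of h is -14 (from the two edges through C).
So -14·h + 112 = 2·35 = 70 ⇒ h = 3.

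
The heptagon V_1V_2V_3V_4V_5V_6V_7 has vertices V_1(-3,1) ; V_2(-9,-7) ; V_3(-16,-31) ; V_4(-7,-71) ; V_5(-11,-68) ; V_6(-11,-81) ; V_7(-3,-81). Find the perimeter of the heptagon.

184

|V_1V_2| = √((-6)² + (-8)²) = √100 = 10
|V_2V_3| = √((-7)² + (-24)²) = √625 = 25
|V_3V_4| = √((9)² + (-40)²) = √1681 = 41
|V_4V_5| = √((-4)² + (3)²) = √25 = 5
|V_5V_6| = √((0)² + (-13)²) = √169 = 13
|V_6V_7| = √((8)² + (0)²) = √64 = 8
|V_7V_1| = √((0)² + (82)²) = √6724 = 82
Perimeter = 10 + 25 + 41 + 5 + 13 + 8 + 82 = 184.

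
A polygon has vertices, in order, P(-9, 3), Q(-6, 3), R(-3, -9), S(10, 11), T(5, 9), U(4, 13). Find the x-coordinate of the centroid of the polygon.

Apply the shoelace (surveyor's) formula. First the cross-terms c_i = x_i·y_{i+1} − x_{i+1}·y_i:
  -9, 63, 57, 35, 29, 129  ⇒  2A = 304, A = 152.
Then Σ (x_i + x_{i+1})·c_i = 108, so x̄ = 108 / (6·152) = 9/76.

9/76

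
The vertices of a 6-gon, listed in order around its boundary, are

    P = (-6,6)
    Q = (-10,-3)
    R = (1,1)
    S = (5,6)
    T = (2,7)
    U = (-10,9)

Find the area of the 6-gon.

88.5

Σ = (78) + (-7) + (1) + (23) + (88) + (-6) = 177
Area = |Σ|/2 = 88.5.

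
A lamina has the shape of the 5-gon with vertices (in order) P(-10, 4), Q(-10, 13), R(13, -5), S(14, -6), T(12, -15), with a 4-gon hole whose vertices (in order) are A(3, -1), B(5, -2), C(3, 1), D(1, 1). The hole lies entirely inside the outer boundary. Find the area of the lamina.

Outer boundary:
Σ = (-90) + (-119) + (-8) + (-138) + (-102) = -457
Area = |Σ|/2 = 228.5.
Hole:
Apply the shoelace formula: 2A = Σ (x_i·y_{i+1} − x_{i+1}·y_i), indices taken mod 4.
Σ = (-1) + (11) + (2) + (-4) = 8
Area = |Σ|/2 = 4.
Net area = 228.5 − 4 = 224.5.

224.5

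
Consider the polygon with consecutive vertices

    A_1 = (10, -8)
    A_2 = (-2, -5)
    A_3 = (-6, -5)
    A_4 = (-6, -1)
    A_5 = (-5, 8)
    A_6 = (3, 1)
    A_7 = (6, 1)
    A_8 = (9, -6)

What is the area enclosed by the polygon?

Apply the shoelace (surveyor's) formula: 2A = Σ (x_i·y_{i+1} − x_{i+1}·y_i), indices taken mod 8.
Σ = (-66) + (-20) + (-24) + (-53) + (-29) + (-3) + (-45) + (-12) = -252
Area = |Σ|/2 = 126.

126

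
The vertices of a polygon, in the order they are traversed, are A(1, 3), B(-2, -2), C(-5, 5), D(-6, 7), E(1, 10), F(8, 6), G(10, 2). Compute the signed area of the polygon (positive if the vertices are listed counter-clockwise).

-89

Apply Gauss's area formula: 2A = Σ (x_i·y_{i+1} − x_{i+1}·y_i), indices taken mod 7.
A→B: (1)(-2) − (-2)(3) = 4
B→C: (-2)(5) − (-5)(-2) = -20
C→D: (-5)(7) − (-6)(5) = -5
D→E: (-6)(10) − (1)(7) = -67
E→F: (1)(6) − (8)(10) = -74
F→G: (8)(2) − (10)(6) = -44
G→A: (10)(3) − (1)(2) = 28
Σ = -178
Signed area = Σ/2 = -89 (negative ⇒ clockwise traversal).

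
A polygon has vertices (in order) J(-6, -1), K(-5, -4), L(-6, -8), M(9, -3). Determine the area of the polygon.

Apply the surveyor's formula: 2A = Σ (x_i·y_{i+1} − x_{i+1}·y_i), indices taken mod 4.
Σ = (19) + (16) + (90) + (-27) = 98
Area = |Σ|/2 = 49.

49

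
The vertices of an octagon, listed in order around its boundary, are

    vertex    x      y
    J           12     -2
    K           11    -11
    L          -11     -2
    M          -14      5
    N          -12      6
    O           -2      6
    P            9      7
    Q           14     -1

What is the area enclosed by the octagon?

305.5

Σ = (-110) + (-143) + (-83) + (-24) + (-60) + (-68) + (-107) + (-16) = -611
Area = |Σ|/2 = 305.5.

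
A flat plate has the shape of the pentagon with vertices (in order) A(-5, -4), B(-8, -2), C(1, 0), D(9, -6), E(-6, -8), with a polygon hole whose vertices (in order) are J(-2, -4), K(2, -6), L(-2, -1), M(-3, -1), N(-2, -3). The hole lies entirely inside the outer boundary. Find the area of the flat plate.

Outer boundary:
Apply the surveyor's formula: 2A = Σ (x_i·y_{i+1} − x_{i+1}·y_i), indices taken mod 5.
Σ = (-22) + (2) + (-6) + (-108) + (-16) = -150
Area = |Σ|/2 = 75.
Hole:
Apply the shoelace (surveyor's) formula: 2A = Σ (x_i·y_{i+1} − x_{i+1}·y_i), indices taken mod 5.
J→K: (-2)(-6) − (2)(-4) = 20
K→L: (2)(-1) − (-2)(-6) = -14
L→M: (-2)(-1) − (-3)(-1) = -1
M→N: (-3)(-3) − (-2)(-1) = 7
N→J: (-2)(-4) − (-2)(-3) = 2
Σ = 14
Area = |Σ|/2 = 7.
Net area = 75 − 7 = 68.

68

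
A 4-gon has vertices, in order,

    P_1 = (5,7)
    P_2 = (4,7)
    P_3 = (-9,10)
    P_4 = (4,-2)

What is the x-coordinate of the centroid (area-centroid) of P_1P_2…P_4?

0

Apply the surveyor's formula. First the cross-terms c_i = x_i·y_{i+1} − x_{i+1}·y_i:
  7, 103, -22, 38  ⇒  2A = 126, A = 63.
Then Σ (x_i + x_{i+1})·c_i = 0, so x̄ = 0 / (6·63) = 0.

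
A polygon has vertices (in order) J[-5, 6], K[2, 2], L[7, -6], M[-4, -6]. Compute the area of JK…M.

84

Apply the shoelace formula: 2A = Σ (x_i·y_{i+1} − x_{i+1}·y_i), indices taken mod 4.
Σ = (-22) + (-26) + (-66) + (-54) = -168
Area = |Σ|/2 = 84.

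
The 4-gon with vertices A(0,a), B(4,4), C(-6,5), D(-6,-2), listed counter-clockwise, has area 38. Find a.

1

Write out the shoelace sum; only the two edges meeting at A involve a:
2·Area = [((-6)·a − 0·(-2)) + (0·4 − 4·a)] + 86
       = -10·a + 86 = 76
⇒ a = 1.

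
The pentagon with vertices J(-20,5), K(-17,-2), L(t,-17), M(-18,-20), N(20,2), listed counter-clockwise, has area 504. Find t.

-22

The doubled signed area Σ (x_i y_{i+1} − x_{i+1} y_i) is linear in t.
With t=0 it equals 612; the coefficient of t is -18 (from the two edges through L).
So -18·t + 612 = 2·504 = 1008 ⇒ t = -22.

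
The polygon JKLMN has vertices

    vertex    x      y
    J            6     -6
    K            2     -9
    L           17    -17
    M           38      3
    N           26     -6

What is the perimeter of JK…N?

|JK| = √((-4)² + (-3)²) = √25 = 5
|KL| = √((15)² + (-8)²) = √289 = 17
|LM| = √((21)² + (20)²) = √841 = 29
|MN| = √((-12)² + (-9)²) = √225 = 15
|NJ| = √((-20)² + (0)²) = √400 = 20
Perimeter = 5 + 17 + 29 + 15 + 20 = 86.

86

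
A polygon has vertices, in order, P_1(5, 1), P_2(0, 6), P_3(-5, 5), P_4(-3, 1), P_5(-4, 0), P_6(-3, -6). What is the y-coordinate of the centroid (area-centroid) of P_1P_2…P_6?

Apply Gauss's area formula. First the cross-terms c_i = x_i·y_{i+1} − x_{i+1}·y_i:
  30, 30, 10, 4, 24, 27  ⇒  2A = 125, A = 62.5.
Then Σ (y_i + y_{i+1})·c_i = 325, so ȳ = 325 / (6·62.5) = 13/15.

13/15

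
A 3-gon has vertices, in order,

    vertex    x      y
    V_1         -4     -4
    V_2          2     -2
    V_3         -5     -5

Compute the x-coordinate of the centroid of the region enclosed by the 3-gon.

-7/3

Apply Gauss's area formula. First the cross-terms c_i = x_i·y_{i+1} − x_{i+1}·y_i:
  16, -20, 0  ⇒  2A = -4, A = -2.
Then Σ (x_i + x_{i+1})·c_i = 28, so x̄ = 28 / (6·(-2)) = -7/3.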